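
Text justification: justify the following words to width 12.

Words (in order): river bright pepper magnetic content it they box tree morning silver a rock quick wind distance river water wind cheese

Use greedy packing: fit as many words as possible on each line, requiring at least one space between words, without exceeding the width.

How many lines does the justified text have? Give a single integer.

Line 1: ['river', 'bright'] (min_width=12, slack=0)
Line 2: ['pepper'] (min_width=6, slack=6)
Line 3: ['magnetic'] (min_width=8, slack=4)
Line 4: ['content', 'it'] (min_width=10, slack=2)
Line 5: ['they', 'box'] (min_width=8, slack=4)
Line 6: ['tree', 'morning'] (min_width=12, slack=0)
Line 7: ['silver', 'a'] (min_width=8, slack=4)
Line 8: ['rock', 'quick'] (min_width=10, slack=2)
Line 9: ['wind'] (min_width=4, slack=8)
Line 10: ['distance'] (min_width=8, slack=4)
Line 11: ['river', 'water'] (min_width=11, slack=1)
Line 12: ['wind', 'cheese'] (min_width=11, slack=1)
Total lines: 12

Answer: 12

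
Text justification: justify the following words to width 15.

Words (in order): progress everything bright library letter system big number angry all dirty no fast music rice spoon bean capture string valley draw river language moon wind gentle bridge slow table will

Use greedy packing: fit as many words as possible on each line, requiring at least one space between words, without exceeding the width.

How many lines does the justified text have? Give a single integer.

Line 1: ['progress'] (min_width=8, slack=7)
Line 2: ['everything'] (min_width=10, slack=5)
Line 3: ['bright', 'library'] (min_width=14, slack=1)
Line 4: ['letter', 'system'] (min_width=13, slack=2)
Line 5: ['big', 'number'] (min_width=10, slack=5)
Line 6: ['angry', 'all', 'dirty'] (min_width=15, slack=0)
Line 7: ['no', 'fast', 'music'] (min_width=13, slack=2)
Line 8: ['rice', 'spoon', 'bean'] (min_width=15, slack=0)
Line 9: ['capture', 'string'] (min_width=14, slack=1)
Line 10: ['valley', 'draw'] (min_width=11, slack=4)
Line 11: ['river', 'language'] (min_width=14, slack=1)
Line 12: ['moon', 'wind'] (min_width=9, slack=6)
Line 13: ['gentle', 'bridge'] (min_width=13, slack=2)
Line 14: ['slow', 'table', 'will'] (min_width=15, slack=0)
Total lines: 14

Answer: 14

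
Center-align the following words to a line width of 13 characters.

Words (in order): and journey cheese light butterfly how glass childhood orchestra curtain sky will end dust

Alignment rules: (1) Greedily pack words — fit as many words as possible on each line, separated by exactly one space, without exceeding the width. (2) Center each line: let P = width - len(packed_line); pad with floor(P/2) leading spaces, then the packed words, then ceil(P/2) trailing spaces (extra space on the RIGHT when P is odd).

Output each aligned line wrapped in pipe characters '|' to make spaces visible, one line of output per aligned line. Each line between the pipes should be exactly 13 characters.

Answer: | and journey |
|cheese light |
|butterfly how|
|    glass    |
|  childhood  |
|  orchestra  |
| curtain sky |
|will end dust|

Derivation:
Line 1: ['and', 'journey'] (min_width=11, slack=2)
Line 2: ['cheese', 'light'] (min_width=12, slack=1)
Line 3: ['butterfly', 'how'] (min_width=13, slack=0)
Line 4: ['glass'] (min_width=5, slack=8)
Line 5: ['childhood'] (min_width=9, slack=4)
Line 6: ['orchestra'] (min_width=9, slack=4)
Line 7: ['curtain', 'sky'] (min_width=11, slack=2)
Line 8: ['will', 'end', 'dust'] (min_width=13, slack=0)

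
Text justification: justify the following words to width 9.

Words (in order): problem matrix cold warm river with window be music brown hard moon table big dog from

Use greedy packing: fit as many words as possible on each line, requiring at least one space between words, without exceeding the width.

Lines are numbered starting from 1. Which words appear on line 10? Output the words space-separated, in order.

Line 1: ['problem'] (min_width=7, slack=2)
Line 2: ['matrix'] (min_width=6, slack=3)
Line 3: ['cold', 'warm'] (min_width=9, slack=0)
Line 4: ['river'] (min_width=5, slack=4)
Line 5: ['with'] (min_width=4, slack=5)
Line 6: ['window', 'be'] (min_width=9, slack=0)
Line 7: ['music'] (min_width=5, slack=4)
Line 8: ['brown'] (min_width=5, slack=4)
Line 9: ['hard', 'moon'] (min_width=9, slack=0)
Line 10: ['table', 'big'] (min_width=9, slack=0)
Line 11: ['dog', 'from'] (min_width=8, slack=1)

Answer: table big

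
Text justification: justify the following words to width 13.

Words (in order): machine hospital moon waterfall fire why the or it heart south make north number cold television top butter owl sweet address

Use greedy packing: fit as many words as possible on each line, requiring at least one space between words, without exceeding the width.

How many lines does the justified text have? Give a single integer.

Line 1: ['machine'] (min_width=7, slack=6)
Line 2: ['hospital', 'moon'] (min_width=13, slack=0)
Line 3: ['waterfall'] (min_width=9, slack=4)
Line 4: ['fire', 'why', 'the'] (min_width=12, slack=1)
Line 5: ['or', 'it', 'heart'] (min_width=11, slack=2)
Line 6: ['south', 'make'] (min_width=10, slack=3)
Line 7: ['north', 'number'] (min_width=12, slack=1)
Line 8: ['cold'] (min_width=4, slack=9)
Line 9: ['television'] (min_width=10, slack=3)
Line 10: ['top', 'butter'] (min_width=10, slack=3)
Line 11: ['owl', 'sweet'] (min_width=9, slack=4)
Line 12: ['address'] (min_width=7, slack=6)
Total lines: 12

Answer: 12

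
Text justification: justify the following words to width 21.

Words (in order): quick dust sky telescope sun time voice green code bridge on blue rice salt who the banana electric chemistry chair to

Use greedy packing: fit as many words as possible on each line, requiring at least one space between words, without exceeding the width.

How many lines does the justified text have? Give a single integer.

Answer: 7

Derivation:
Line 1: ['quick', 'dust', 'sky'] (min_width=14, slack=7)
Line 2: ['telescope', 'sun', 'time'] (min_width=18, slack=3)
Line 3: ['voice', 'green', 'code'] (min_width=16, slack=5)
Line 4: ['bridge', 'on', 'blue', 'rice'] (min_width=19, slack=2)
Line 5: ['salt', 'who', 'the', 'banana'] (min_width=19, slack=2)
Line 6: ['electric', 'chemistry'] (min_width=18, slack=3)
Line 7: ['chair', 'to'] (min_width=8, slack=13)
Total lines: 7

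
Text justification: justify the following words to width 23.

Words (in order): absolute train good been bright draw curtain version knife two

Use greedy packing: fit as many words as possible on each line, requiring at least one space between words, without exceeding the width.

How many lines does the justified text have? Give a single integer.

Line 1: ['absolute', 'train', 'good'] (min_width=19, slack=4)
Line 2: ['been', 'bright', 'draw'] (min_width=16, slack=7)
Line 3: ['curtain', 'version', 'knife'] (min_width=21, slack=2)
Line 4: ['two'] (min_width=3, slack=20)
Total lines: 4

Answer: 4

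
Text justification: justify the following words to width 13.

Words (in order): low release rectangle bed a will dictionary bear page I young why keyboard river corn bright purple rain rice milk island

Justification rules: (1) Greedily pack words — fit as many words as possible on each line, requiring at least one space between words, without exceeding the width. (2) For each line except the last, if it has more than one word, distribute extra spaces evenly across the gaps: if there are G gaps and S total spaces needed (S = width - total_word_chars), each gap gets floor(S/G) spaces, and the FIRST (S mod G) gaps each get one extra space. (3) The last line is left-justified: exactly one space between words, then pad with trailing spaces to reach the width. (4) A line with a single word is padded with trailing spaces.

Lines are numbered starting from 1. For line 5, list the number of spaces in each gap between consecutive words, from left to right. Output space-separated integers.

Line 1: ['low', 'release'] (min_width=11, slack=2)
Line 2: ['rectangle', 'bed'] (min_width=13, slack=0)
Line 3: ['a', 'will'] (min_width=6, slack=7)
Line 4: ['dictionary'] (min_width=10, slack=3)
Line 5: ['bear', 'page', 'I'] (min_width=11, slack=2)
Line 6: ['young', 'why'] (min_width=9, slack=4)
Line 7: ['keyboard'] (min_width=8, slack=5)
Line 8: ['river', 'corn'] (min_width=10, slack=3)
Line 9: ['bright', 'purple'] (min_width=13, slack=0)
Line 10: ['rain', 'rice'] (min_width=9, slack=4)
Line 11: ['milk', 'island'] (min_width=11, slack=2)

Answer: 2 2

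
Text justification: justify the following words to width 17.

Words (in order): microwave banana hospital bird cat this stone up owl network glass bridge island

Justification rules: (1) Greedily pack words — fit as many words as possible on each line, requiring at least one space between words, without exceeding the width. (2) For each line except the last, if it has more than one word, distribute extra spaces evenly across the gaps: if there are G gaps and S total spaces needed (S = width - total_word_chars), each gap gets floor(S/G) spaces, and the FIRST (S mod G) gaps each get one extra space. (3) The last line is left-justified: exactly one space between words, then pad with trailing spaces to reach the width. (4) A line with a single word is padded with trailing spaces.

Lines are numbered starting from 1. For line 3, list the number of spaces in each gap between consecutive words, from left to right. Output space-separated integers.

Line 1: ['microwave', 'banana'] (min_width=16, slack=1)
Line 2: ['hospital', 'bird', 'cat'] (min_width=17, slack=0)
Line 3: ['this', 'stone', 'up', 'owl'] (min_width=17, slack=0)
Line 4: ['network', 'glass'] (min_width=13, slack=4)
Line 5: ['bridge', 'island'] (min_width=13, slack=4)

Answer: 1 1 1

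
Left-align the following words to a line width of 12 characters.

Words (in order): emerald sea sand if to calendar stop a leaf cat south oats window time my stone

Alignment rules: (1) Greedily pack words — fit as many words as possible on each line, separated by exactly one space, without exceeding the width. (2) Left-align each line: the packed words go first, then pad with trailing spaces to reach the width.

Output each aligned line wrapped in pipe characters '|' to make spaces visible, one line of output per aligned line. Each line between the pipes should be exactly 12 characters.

Line 1: ['emerald', 'sea'] (min_width=11, slack=1)
Line 2: ['sand', 'if', 'to'] (min_width=10, slack=2)
Line 3: ['calendar'] (min_width=8, slack=4)
Line 4: ['stop', 'a', 'leaf'] (min_width=11, slack=1)
Line 5: ['cat', 'south'] (min_width=9, slack=3)
Line 6: ['oats', 'window'] (min_width=11, slack=1)
Line 7: ['time', 'my'] (min_width=7, slack=5)
Line 8: ['stone'] (min_width=5, slack=7)

Answer: |emerald sea |
|sand if to  |
|calendar    |
|stop a leaf |
|cat south   |
|oats window |
|time my     |
|stone       |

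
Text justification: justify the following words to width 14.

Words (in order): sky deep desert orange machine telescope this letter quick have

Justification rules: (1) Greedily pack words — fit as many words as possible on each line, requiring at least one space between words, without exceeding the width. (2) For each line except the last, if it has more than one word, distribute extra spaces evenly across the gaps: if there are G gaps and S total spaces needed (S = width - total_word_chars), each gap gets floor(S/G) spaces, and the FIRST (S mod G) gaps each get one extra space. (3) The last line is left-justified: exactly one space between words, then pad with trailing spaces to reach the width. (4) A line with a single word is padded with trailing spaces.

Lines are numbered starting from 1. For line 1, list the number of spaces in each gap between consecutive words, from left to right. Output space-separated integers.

Line 1: ['sky', 'deep'] (min_width=8, slack=6)
Line 2: ['desert', 'orange'] (min_width=13, slack=1)
Line 3: ['machine'] (min_width=7, slack=7)
Line 4: ['telescope', 'this'] (min_width=14, slack=0)
Line 5: ['letter', 'quick'] (min_width=12, slack=2)
Line 6: ['have'] (min_width=4, slack=10)

Answer: 7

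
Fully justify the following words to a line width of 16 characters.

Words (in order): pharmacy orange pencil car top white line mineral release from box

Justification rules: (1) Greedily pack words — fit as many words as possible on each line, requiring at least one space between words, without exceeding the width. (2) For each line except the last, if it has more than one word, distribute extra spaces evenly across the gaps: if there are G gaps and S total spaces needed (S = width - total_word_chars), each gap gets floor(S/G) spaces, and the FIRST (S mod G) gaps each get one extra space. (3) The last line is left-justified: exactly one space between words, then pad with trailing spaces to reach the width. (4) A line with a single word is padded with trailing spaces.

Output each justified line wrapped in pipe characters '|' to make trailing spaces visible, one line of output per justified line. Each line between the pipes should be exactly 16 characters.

Answer: |pharmacy  orange|
|pencil  car  top|
|white       line|
|mineral  release|
|from box        |

Derivation:
Line 1: ['pharmacy', 'orange'] (min_width=15, slack=1)
Line 2: ['pencil', 'car', 'top'] (min_width=14, slack=2)
Line 3: ['white', 'line'] (min_width=10, slack=6)
Line 4: ['mineral', 'release'] (min_width=15, slack=1)
Line 5: ['from', 'box'] (min_width=8, slack=8)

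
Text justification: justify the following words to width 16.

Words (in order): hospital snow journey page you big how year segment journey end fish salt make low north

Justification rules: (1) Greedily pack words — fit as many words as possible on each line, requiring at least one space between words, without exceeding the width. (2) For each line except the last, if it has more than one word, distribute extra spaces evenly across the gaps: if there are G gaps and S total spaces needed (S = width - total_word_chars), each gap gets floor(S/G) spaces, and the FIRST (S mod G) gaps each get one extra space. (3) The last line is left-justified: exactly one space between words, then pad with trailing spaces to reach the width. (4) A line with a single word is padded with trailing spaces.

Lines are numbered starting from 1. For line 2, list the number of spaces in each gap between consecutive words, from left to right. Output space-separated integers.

Line 1: ['hospital', 'snow'] (min_width=13, slack=3)
Line 2: ['journey', 'page', 'you'] (min_width=16, slack=0)
Line 3: ['big', 'how', 'year'] (min_width=12, slack=4)
Line 4: ['segment', 'journey'] (min_width=15, slack=1)
Line 5: ['end', 'fish', 'salt'] (min_width=13, slack=3)
Line 6: ['make', 'low', 'north'] (min_width=14, slack=2)

Answer: 1 1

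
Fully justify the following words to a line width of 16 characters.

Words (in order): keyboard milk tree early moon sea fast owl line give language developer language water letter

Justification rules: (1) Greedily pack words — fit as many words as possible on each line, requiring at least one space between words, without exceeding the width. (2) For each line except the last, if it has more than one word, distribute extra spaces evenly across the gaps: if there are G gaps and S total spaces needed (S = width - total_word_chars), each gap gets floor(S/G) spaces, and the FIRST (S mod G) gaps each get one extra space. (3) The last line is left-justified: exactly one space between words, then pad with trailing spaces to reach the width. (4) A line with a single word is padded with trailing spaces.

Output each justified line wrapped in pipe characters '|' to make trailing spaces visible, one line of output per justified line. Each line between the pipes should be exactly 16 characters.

Answer: |keyboard    milk|
|tree  early moon|
|sea   fast   owl|
|line        give|
|language        |
|developer       |
|language   water|
|letter          |

Derivation:
Line 1: ['keyboard', 'milk'] (min_width=13, slack=3)
Line 2: ['tree', 'early', 'moon'] (min_width=15, slack=1)
Line 3: ['sea', 'fast', 'owl'] (min_width=12, slack=4)
Line 4: ['line', 'give'] (min_width=9, slack=7)
Line 5: ['language'] (min_width=8, slack=8)
Line 6: ['developer'] (min_width=9, slack=7)
Line 7: ['language', 'water'] (min_width=14, slack=2)
Line 8: ['letter'] (min_width=6, slack=10)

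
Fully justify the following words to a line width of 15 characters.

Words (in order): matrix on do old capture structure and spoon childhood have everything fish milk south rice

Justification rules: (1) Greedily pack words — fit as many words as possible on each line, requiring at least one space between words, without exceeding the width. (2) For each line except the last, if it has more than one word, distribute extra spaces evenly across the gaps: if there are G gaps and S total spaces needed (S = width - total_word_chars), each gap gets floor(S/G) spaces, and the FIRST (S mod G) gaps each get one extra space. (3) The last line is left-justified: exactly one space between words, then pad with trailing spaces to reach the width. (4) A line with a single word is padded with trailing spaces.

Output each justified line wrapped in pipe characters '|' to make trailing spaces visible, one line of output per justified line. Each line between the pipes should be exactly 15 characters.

Answer: |matrix   on  do|
|old     capture|
|structure   and|
|spoon childhood|
|have everything|
|fish milk south|
|rice           |

Derivation:
Line 1: ['matrix', 'on', 'do'] (min_width=12, slack=3)
Line 2: ['old', 'capture'] (min_width=11, slack=4)
Line 3: ['structure', 'and'] (min_width=13, slack=2)
Line 4: ['spoon', 'childhood'] (min_width=15, slack=0)
Line 5: ['have', 'everything'] (min_width=15, slack=0)
Line 6: ['fish', 'milk', 'south'] (min_width=15, slack=0)
Line 7: ['rice'] (min_width=4, slack=11)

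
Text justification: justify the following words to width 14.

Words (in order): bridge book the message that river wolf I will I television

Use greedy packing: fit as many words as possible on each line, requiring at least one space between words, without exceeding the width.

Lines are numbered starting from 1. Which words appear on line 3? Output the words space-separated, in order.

Answer: that river

Derivation:
Line 1: ['bridge', 'book'] (min_width=11, slack=3)
Line 2: ['the', 'message'] (min_width=11, slack=3)
Line 3: ['that', 'river'] (min_width=10, slack=4)
Line 4: ['wolf', 'I', 'will', 'I'] (min_width=13, slack=1)
Line 5: ['television'] (min_width=10, slack=4)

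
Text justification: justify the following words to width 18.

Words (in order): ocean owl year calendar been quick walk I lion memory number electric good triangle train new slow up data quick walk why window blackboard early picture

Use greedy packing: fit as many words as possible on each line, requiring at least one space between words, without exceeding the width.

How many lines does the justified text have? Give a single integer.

Line 1: ['ocean', 'owl', 'year'] (min_width=14, slack=4)
Line 2: ['calendar', 'been'] (min_width=13, slack=5)
Line 3: ['quick', 'walk', 'I', 'lion'] (min_width=17, slack=1)
Line 4: ['memory', 'number'] (min_width=13, slack=5)
Line 5: ['electric', 'good'] (min_width=13, slack=5)
Line 6: ['triangle', 'train', 'new'] (min_width=18, slack=0)
Line 7: ['slow', 'up', 'data', 'quick'] (min_width=18, slack=0)
Line 8: ['walk', 'why', 'window'] (min_width=15, slack=3)
Line 9: ['blackboard', 'early'] (min_width=16, slack=2)
Line 10: ['picture'] (min_width=7, slack=11)
Total lines: 10

Answer: 10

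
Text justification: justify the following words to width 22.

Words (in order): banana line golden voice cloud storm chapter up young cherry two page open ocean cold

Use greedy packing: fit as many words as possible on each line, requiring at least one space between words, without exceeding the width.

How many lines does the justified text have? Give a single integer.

Line 1: ['banana', 'line', 'golden'] (min_width=18, slack=4)
Line 2: ['voice', 'cloud', 'storm'] (min_width=17, slack=5)
Line 3: ['chapter', 'up', 'young'] (min_width=16, slack=6)
Line 4: ['cherry', 'two', 'page', 'open'] (min_width=20, slack=2)
Line 5: ['ocean', 'cold'] (min_width=10, slack=12)
Total lines: 5

Answer: 5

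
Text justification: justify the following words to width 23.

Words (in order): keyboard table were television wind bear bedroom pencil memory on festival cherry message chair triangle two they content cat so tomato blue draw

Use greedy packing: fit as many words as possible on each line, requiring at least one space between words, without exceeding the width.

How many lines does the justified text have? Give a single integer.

Answer: 7

Derivation:
Line 1: ['keyboard', 'table', 'were'] (min_width=19, slack=4)
Line 2: ['television', 'wind', 'bear'] (min_width=20, slack=3)
Line 3: ['bedroom', 'pencil', 'memory'] (min_width=21, slack=2)
Line 4: ['on', 'festival', 'cherry'] (min_width=18, slack=5)
Line 5: ['message', 'chair', 'triangle'] (min_width=22, slack=1)
Line 6: ['two', 'they', 'content', 'cat', 'so'] (min_width=23, slack=0)
Line 7: ['tomato', 'blue', 'draw'] (min_width=16, slack=7)
Total lines: 7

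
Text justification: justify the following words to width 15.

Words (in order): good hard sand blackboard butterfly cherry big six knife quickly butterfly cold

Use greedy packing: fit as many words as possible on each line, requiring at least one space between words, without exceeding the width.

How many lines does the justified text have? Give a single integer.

Answer: 6

Derivation:
Line 1: ['good', 'hard', 'sand'] (min_width=14, slack=1)
Line 2: ['blackboard'] (min_width=10, slack=5)
Line 3: ['butterfly'] (min_width=9, slack=6)
Line 4: ['cherry', 'big', 'six'] (min_width=14, slack=1)
Line 5: ['knife', 'quickly'] (min_width=13, slack=2)
Line 6: ['butterfly', 'cold'] (min_width=14, slack=1)
Total lines: 6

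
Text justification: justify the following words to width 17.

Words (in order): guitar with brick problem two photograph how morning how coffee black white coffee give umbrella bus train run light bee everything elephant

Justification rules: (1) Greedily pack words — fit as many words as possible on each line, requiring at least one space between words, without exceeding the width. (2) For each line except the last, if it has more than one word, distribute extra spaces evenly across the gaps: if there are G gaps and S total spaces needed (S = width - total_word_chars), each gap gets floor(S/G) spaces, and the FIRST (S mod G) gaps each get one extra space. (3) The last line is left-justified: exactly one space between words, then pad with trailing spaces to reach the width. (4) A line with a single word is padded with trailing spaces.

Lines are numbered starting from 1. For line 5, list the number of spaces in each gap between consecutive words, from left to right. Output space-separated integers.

Line 1: ['guitar', 'with', 'brick'] (min_width=17, slack=0)
Line 2: ['problem', 'two'] (min_width=11, slack=6)
Line 3: ['photograph', 'how'] (min_width=14, slack=3)
Line 4: ['morning', 'how'] (min_width=11, slack=6)
Line 5: ['coffee', 'black'] (min_width=12, slack=5)
Line 6: ['white', 'coffee', 'give'] (min_width=17, slack=0)
Line 7: ['umbrella', 'bus'] (min_width=12, slack=5)
Line 8: ['train', 'run', 'light'] (min_width=15, slack=2)
Line 9: ['bee', 'everything'] (min_width=14, slack=3)
Line 10: ['elephant'] (min_width=8, slack=9)

Answer: 6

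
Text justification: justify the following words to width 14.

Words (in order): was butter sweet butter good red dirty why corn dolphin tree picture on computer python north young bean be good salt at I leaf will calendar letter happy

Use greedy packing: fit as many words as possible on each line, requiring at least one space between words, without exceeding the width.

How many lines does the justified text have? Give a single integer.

Line 1: ['was', 'butter'] (min_width=10, slack=4)
Line 2: ['sweet', 'butter'] (min_width=12, slack=2)
Line 3: ['good', 'red', 'dirty'] (min_width=14, slack=0)
Line 4: ['why', 'corn'] (min_width=8, slack=6)
Line 5: ['dolphin', 'tree'] (min_width=12, slack=2)
Line 6: ['picture', 'on'] (min_width=10, slack=4)
Line 7: ['computer'] (min_width=8, slack=6)
Line 8: ['python', 'north'] (min_width=12, slack=2)
Line 9: ['young', 'bean', 'be'] (min_width=13, slack=1)
Line 10: ['good', 'salt', 'at', 'I'] (min_width=14, slack=0)
Line 11: ['leaf', 'will'] (min_width=9, slack=5)
Line 12: ['calendar'] (min_width=8, slack=6)
Line 13: ['letter', 'happy'] (min_width=12, slack=2)
Total lines: 13

Answer: 13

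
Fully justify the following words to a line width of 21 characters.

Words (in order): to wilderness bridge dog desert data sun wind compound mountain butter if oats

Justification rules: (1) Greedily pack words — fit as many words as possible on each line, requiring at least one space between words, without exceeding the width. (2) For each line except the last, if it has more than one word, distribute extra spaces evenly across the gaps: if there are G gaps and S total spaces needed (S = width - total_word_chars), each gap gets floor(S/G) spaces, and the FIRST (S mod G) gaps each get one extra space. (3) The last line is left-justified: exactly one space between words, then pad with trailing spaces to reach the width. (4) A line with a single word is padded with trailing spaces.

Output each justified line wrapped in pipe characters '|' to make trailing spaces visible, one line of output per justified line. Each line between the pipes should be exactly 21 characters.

Answer: |to  wilderness bridge|
|dog  desert  data sun|
|wind         compound|
|mountain   butter  if|
|oats                 |

Derivation:
Line 1: ['to', 'wilderness', 'bridge'] (min_width=20, slack=1)
Line 2: ['dog', 'desert', 'data', 'sun'] (min_width=19, slack=2)
Line 3: ['wind', 'compound'] (min_width=13, slack=8)
Line 4: ['mountain', 'butter', 'if'] (min_width=18, slack=3)
Line 5: ['oats'] (min_width=4, slack=17)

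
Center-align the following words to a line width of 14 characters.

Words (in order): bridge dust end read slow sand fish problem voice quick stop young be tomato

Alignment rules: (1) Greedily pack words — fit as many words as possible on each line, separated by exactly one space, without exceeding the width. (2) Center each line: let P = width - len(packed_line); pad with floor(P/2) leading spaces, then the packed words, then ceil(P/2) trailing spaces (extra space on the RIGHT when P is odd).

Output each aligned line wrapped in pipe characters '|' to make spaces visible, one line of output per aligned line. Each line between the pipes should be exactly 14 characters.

Line 1: ['bridge', 'dust'] (min_width=11, slack=3)
Line 2: ['end', 'read', 'slow'] (min_width=13, slack=1)
Line 3: ['sand', 'fish'] (min_width=9, slack=5)
Line 4: ['problem', 'voice'] (min_width=13, slack=1)
Line 5: ['quick', 'stop'] (min_width=10, slack=4)
Line 6: ['young', 'be'] (min_width=8, slack=6)
Line 7: ['tomato'] (min_width=6, slack=8)

Answer: | bridge dust  |
|end read slow |
|  sand fish   |
|problem voice |
|  quick stop  |
|   young be   |
|    tomato    |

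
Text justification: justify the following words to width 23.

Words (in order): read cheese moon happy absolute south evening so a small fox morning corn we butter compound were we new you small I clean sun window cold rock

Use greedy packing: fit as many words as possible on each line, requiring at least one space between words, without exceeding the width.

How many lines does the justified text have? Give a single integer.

Answer: 7

Derivation:
Line 1: ['read', 'cheese', 'moon', 'happy'] (min_width=22, slack=1)
Line 2: ['absolute', 'south', 'evening'] (min_width=22, slack=1)
Line 3: ['so', 'a', 'small', 'fox', 'morning'] (min_width=22, slack=1)
Line 4: ['corn', 'we', 'butter', 'compound'] (min_width=23, slack=0)
Line 5: ['were', 'we', 'new', 'you', 'small', 'I'] (min_width=23, slack=0)
Line 6: ['clean', 'sun', 'window', 'cold'] (min_width=21, slack=2)
Line 7: ['rock'] (min_width=4, slack=19)
Total lines: 7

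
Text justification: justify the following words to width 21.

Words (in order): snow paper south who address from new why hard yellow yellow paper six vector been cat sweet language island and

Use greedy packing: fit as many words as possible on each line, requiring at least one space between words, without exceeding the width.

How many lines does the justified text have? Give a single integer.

Answer: 6

Derivation:
Line 1: ['snow', 'paper', 'south', 'who'] (min_width=20, slack=1)
Line 2: ['address', 'from', 'new', 'why'] (min_width=20, slack=1)
Line 3: ['hard', 'yellow', 'yellow'] (min_width=18, slack=3)
Line 4: ['paper', 'six', 'vector', 'been'] (min_width=21, slack=0)
Line 5: ['cat', 'sweet', 'language'] (min_width=18, slack=3)
Line 6: ['island', 'and'] (min_width=10, slack=11)
Total lines: 6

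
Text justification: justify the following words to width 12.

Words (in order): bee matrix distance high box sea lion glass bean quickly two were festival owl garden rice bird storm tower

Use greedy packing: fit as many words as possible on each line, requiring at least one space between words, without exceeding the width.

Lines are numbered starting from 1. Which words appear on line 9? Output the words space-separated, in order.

Line 1: ['bee', 'matrix'] (min_width=10, slack=2)
Line 2: ['distance'] (min_width=8, slack=4)
Line 3: ['high', 'box', 'sea'] (min_width=12, slack=0)
Line 4: ['lion', 'glass'] (min_width=10, slack=2)
Line 5: ['bean', 'quickly'] (min_width=12, slack=0)
Line 6: ['two', 'were'] (min_width=8, slack=4)
Line 7: ['festival', 'owl'] (min_width=12, slack=0)
Line 8: ['garden', 'rice'] (min_width=11, slack=1)
Line 9: ['bird', 'storm'] (min_width=10, slack=2)
Line 10: ['tower'] (min_width=5, slack=7)

Answer: bird storm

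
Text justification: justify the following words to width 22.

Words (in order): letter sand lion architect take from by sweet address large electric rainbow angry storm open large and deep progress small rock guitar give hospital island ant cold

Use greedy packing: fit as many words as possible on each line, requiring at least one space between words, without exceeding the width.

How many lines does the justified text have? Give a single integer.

Answer: 9

Derivation:
Line 1: ['letter', 'sand', 'lion'] (min_width=16, slack=6)
Line 2: ['architect', 'take', 'from', 'by'] (min_width=22, slack=0)
Line 3: ['sweet', 'address', 'large'] (min_width=19, slack=3)
Line 4: ['electric', 'rainbow', 'angry'] (min_width=22, slack=0)
Line 5: ['storm', 'open', 'large', 'and'] (min_width=20, slack=2)
Line 6: ['deep', 'progress', 'small'] (min_width=19, slack=3)
Line 7: ['rock', 'guitar', 'give'] (min_width=16, slack=6)
Line 8: ['hospital', 'island', 'ant'] (min_width=19, slack=3)
Line 9: ['cold'] (min_width=4, slack=18)
Total lines: 9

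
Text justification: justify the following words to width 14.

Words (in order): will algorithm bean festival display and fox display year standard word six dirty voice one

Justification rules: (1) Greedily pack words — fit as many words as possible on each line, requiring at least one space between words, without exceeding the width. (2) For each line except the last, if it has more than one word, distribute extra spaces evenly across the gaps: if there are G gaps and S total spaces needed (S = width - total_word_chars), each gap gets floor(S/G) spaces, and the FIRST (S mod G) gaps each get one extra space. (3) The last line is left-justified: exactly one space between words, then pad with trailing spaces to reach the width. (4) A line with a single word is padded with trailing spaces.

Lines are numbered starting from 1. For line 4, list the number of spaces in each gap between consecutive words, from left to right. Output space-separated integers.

Line 1: ['will', 'algorithm'] (min_width=14, slack=0)
Line 2: ['bean', 'festival'] (min_width=13, slack=1)
Line 3: ['display', 'and'] (min_width=11, slack=3)
Line 4: ['fox', 'display'] (min_width=11, slack=3)
Line 5: ['year', 'standard'] (min_width=13, slack=1)
Line 6: ['word', 'six', 'dirty'] (min_width=14, slack=0)
Line 7: ['voice', 'one'] (min_width=9, slack=5)

Answer: 4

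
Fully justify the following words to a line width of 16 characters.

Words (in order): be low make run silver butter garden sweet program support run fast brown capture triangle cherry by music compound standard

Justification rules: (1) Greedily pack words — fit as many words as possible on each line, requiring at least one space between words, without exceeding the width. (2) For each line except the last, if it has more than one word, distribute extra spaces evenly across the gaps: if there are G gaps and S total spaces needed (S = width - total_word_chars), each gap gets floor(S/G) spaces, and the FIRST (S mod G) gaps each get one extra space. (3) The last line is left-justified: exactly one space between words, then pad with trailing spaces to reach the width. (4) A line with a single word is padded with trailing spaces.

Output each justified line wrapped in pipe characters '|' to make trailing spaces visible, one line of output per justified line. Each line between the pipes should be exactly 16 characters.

Answer: |be  low make run|
|silver    butter|
|garden     sweet|
|program  support|
|run  fast  brown|
|capture triangle|
|cherry  by music|
|compound        |
|standard        |

Derivation:
Line 1: ['be', 'low', 'make', 'run'] (min_width=15, slack=1)
Line 2: ['silver', 'butter'] (min_width=13, slack=3)
Line 3: ['garden', 'sweet'] (min_width=12, slack=4)
Line 4: ['program', 'support'] (min_width=15, slack=1)
Line 5: ['run', 'fast', 'brown'] (min_width=14, slack=2)
Line 6: ['capture', 'triangle'] (min_width=16, slack=0)
Line 7: ['cherry', 'by', 'music'] (min_width=15, slack=1)
Line 8: ['compound'] (min_width=8, slack=8)
Line 9: ['standard'] (min_width=8, slack=8)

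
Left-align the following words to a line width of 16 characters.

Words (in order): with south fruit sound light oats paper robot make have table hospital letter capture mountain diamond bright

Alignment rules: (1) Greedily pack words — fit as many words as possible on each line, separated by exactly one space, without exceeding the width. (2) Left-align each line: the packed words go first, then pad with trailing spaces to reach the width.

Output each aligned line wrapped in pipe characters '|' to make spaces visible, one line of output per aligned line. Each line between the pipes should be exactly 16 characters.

Line 1: ['with', 'south', 'fruit'] (min_width=16, slack=0)
Line 2: ['sound', 'light', 'oats'] (min_width=16, slack=0)
Line 3: ['paper', 'robot', 'make'] (min_width=16, slack=0)
Line 4: ['have', 'table'] (min_width=10, slack=6)
Line 5: ['hospital', 'letter'] (min_width=15, slack=1)
Line 6: ['capture', 'mountain'] (min_width=16, slack=0)
Line 7: ['diamond', 'bright'] (min_width=14, slack=2)

Answer: |with south fruit|
|sound light oats|
|paper robot make|
|have table      |
|hospital letter |
|capture mountain|
|diamond bright  |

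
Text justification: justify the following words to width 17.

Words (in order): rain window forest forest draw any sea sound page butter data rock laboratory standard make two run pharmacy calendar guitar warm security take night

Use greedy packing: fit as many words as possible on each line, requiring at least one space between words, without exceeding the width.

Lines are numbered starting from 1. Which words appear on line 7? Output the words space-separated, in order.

Line 1: ['rain', 'window'] (min_width=11, slack=6)
Line 2: ['forest', 'forest'] (min_width=13, slack=4)
Line 3: ['draw', 'any', 'sea'] (min_width=12, slack=5)
Line 4: ['sound', 'page', 'butter'] (min_width=17, slack=0)
Line 5: ['data', 'rock'] (min_width=9, slack=8)
Line 6: ['laboratory'] (min_width=10, slack=7)
Line 7: ['standard', 'make', 'two'] (min_width=17, slack=0)
Line 8: ['run', 'pharmacy'] (min_width=12, slack=5)
Line 9: ['calendar', 'guitar'] (min_width=15, slack=2)
Line 10: ['warm', 'security'] (min_width=13, slack=4)
Line 11: ['take', 'night'] (min_width=10, slack=7)

Answer: standard make two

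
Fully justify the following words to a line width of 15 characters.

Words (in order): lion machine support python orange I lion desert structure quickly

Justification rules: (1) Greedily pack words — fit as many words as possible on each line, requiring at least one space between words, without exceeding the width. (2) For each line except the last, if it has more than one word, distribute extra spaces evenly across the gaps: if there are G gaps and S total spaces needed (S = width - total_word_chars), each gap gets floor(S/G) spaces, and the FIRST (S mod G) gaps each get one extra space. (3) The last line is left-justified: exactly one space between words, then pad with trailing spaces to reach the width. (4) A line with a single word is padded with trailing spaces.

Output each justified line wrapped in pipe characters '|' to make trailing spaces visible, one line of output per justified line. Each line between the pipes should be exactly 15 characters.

Answer: |lion    machine|
|support  python|
|orange  I  lion|
|desert         |
|structure      |
|quickly        |

Derivation:
Line 1: ['lion', 'machine'] (min_width=12, slack=3)
Line 2: ['support', 'python'] (min_width=14, slack=1)
Line 3: ['orange', 'I', 'lion'] (min_width=13, slack=2)
Line 4: ['desert'] (min_width=6, slack=9)
Line 5: ['structure'] (min_width=9, slack=6)
Line 6: ['quickly'] (min_width=7, slack=8)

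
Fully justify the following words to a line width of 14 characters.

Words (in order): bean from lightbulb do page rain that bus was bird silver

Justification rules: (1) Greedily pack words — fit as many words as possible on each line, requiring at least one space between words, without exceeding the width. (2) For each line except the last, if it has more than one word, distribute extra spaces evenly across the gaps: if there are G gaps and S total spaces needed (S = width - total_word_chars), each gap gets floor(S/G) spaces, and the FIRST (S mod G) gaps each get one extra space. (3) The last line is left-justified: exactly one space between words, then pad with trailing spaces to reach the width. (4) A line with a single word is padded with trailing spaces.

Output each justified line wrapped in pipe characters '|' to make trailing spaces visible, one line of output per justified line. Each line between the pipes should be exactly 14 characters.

Answer: |bean      from|
|lightbulb   do|
|page rain that|
|bus  was  bird|
|silver        |

Derivation:
Line 1: ['bean', 'from'] (min_width=9, slack=5)
Line 2: ['lightbulb', 'do'] (min_width=12, slack=2)
Line 3: ['page', 'rain', 'that'] (min_width=14, slack=0)
Line 4: ['bus', 'was', 'bird'] (min_width=12, slack=2)
Line 5: ['silver'] (min_width=6, slack=8)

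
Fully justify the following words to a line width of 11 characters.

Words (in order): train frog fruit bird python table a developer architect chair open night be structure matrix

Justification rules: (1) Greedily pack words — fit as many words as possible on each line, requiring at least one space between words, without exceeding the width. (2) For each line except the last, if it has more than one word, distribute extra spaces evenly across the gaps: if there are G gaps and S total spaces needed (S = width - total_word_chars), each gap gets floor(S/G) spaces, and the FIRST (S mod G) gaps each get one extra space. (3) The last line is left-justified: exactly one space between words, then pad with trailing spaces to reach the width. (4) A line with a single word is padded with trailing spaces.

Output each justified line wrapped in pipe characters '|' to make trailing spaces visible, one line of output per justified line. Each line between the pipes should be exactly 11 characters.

Line 1: ['train', 'frog'] (min_width=10, slack=1)
Line 2: ['fruit', 'bird'] (min_width=10, slack=1)
Line 3: ['python'] (min_width=6, slack=5)
Line 4: ['table', 'a'] (min_width=7, slack=4)
Line 5: ['developer'] (min_width=9, slack=2)
Line 6: ['architect'] (min_width=9, slack=2)
Line 7: ['chair', 'open'] (min_width=10, slack=1)
Line 8: ['night', 'be'] (min_width=8, slack=3)
Line 9: ['structure'] (min_width=9, slack=2)
Line 10: ['matrix'] (min_width=6, slack=5)

Answer: |train  frog|
|fruit  bird|
|python     |
|table     a|
|developer  |
|architect  |
|chair  open|
|night    be|
|structure  |
|matrix     |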